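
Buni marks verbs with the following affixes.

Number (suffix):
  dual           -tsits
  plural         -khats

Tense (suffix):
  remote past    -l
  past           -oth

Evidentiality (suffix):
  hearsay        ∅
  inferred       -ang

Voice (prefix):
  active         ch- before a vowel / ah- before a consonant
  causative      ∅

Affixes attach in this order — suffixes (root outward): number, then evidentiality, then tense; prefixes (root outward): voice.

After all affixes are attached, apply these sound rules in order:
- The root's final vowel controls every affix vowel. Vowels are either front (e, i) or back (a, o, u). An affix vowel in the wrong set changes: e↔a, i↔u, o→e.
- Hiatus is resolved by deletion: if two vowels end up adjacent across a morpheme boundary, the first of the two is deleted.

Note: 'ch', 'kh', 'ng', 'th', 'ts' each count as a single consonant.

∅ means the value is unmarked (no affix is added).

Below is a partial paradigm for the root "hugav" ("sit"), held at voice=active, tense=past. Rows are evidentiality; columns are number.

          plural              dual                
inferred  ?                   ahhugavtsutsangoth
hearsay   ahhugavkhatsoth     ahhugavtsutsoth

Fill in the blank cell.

Attach voice active ah- (before consonant 'h') → ahhugav.
Attach number plural -khats → ahhugavkhats.
Attach evidentiality inferred -ang → ahhugavkhatsang.
Attach tense past -oth → ahhugavkhatsangoth.
Vowel harmony: no change.
Vowel deletion: no change.

ahhugavkhatsangoth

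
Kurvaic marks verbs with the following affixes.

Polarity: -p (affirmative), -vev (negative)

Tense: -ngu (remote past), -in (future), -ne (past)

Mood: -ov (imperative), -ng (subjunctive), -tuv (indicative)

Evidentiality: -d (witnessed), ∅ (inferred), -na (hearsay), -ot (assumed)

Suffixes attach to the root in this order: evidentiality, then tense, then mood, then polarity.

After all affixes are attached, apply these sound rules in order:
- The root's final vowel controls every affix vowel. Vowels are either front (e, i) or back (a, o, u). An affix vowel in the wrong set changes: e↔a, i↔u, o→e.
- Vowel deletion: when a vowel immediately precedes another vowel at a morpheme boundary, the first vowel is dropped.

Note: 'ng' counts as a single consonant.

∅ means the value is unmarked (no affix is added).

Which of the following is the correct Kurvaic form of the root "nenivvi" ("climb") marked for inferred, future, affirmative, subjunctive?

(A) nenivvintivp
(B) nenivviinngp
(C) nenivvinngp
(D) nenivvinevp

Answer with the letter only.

evidentiality = inferred: zero marking, form stays nenivvi.
Attach tense future -in → nenivviin.
Attach mood subjunctive -ng → nenivviinng.
Attach polarity affirmative -p → nenivviinngp.
Vowel harmony: no change.
Apply vowel deletion: nenivviinngp → nenivvinngp.
So the correct form is nenivvinngp, option (C).
(B) nenivviinngp is wrong: it fails to apply the sound rule(s).
(A) nenivvintivp is wrong: it uses indicative instead of subjunctive for mood.
(D) nenivvinevp is wrong: it uses imperative instead of subjunctive for mood.

C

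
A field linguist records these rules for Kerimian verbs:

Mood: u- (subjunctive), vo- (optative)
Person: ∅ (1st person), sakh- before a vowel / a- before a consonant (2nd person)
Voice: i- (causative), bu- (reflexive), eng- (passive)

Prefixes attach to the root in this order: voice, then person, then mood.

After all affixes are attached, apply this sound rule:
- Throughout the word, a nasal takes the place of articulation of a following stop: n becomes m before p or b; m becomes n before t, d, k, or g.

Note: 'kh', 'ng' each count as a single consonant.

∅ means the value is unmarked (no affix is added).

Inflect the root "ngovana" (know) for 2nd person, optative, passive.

vosakhengngovana

Attach voice passive eng- → engngovana.
Attach person 2nd person sakh- (before vowel 'e') → sakhengngovana.
Attach mood optative vo- → vosakhengngovana.
Nasal assimilation: no change.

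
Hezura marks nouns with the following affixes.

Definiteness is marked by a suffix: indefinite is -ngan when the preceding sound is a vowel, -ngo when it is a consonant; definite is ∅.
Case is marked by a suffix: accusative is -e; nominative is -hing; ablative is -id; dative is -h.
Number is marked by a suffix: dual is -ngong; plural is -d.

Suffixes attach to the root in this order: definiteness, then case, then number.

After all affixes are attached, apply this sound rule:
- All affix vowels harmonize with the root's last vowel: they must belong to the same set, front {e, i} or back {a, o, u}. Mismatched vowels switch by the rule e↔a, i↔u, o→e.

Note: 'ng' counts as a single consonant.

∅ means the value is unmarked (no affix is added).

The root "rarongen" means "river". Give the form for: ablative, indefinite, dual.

rarongenngeidngeng

Attach definiteness indefinite -ngo (after consonant 'n') → rarongenngo.
Attach case ablative -id → rarongenngoid.
Attach number dual -ngong → rarongenngoidngong.
Apply vowel harmony: rarongenngoidngong → rarongenngeidngeng.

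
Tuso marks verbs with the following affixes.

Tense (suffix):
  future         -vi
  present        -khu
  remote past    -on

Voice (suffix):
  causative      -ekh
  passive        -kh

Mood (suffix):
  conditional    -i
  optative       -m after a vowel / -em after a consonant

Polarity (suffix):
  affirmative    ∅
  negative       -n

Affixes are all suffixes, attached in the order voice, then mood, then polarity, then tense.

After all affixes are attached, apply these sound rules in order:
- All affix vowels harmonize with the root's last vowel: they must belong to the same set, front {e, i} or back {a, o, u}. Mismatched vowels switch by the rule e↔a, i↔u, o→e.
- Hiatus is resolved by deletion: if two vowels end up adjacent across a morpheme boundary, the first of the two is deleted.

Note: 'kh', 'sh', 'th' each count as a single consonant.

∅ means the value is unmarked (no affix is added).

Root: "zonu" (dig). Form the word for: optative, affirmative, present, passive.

zonukhamkhu

Attach voice passive -kh → zonukh.
Attach mood optative -em (after consonant 'kh') → zonukhem.
polarity = affirmative: zero marking, form stays zonukhem.
Attach tense present -khu → zonukhemkhu.
Apply vowel harmony: zonukhemkhu → zonukhamkhu.
Vowel deletion: no change.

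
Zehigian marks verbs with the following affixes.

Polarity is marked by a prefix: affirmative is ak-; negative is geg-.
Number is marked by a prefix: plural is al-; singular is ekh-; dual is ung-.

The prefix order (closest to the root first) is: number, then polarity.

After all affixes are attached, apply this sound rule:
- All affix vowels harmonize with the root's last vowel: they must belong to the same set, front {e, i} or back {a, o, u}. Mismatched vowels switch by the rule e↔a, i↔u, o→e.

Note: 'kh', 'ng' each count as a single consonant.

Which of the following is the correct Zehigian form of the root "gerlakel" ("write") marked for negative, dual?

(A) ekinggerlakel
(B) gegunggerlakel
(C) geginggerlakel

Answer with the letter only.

Attach number dual ung- → unggerlakel.
Attach polarity negative geg- → gegunggerlakel.
Apply vowel harmony: gegunggerlakel → geginggerlakel.
So the correct form is geginggerlakel, option (C).
(A) ekinggerlakel is wrong: it uses affirmative instead of negative for polarity.
(B) gegunggerlakel is wrong: it fails to apply the sound rule(s).

C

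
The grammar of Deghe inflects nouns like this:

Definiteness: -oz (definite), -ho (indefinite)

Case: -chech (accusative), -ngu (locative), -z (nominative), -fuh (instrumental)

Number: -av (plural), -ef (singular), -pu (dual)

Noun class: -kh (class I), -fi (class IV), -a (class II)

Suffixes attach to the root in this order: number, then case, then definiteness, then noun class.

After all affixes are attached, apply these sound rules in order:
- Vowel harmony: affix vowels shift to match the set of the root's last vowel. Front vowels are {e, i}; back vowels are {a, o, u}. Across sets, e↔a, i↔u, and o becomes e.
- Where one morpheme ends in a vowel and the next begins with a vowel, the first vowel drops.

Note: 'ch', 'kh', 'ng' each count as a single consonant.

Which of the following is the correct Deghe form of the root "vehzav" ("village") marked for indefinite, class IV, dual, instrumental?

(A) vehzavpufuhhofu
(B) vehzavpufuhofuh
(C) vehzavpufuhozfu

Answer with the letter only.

A

Attach number dual -pu → vehzavpu.
Attach case instrumental -fuh → vehzavpufuh.
Attach definiteness indefinite -ho → vehzavpufuhho.
Attach noun class class IV -fi → vehzavpufuhhofi.
Apply vowel harmony: vehzavpufuhhofi → vehzavpufuhhofu.
Vowel deletion: no change.
So the correct form is vehzavpufuhhofu, option (A).
(C) vehzavpufuhozfu is wrong: it uses definite instead of indefinite for definiteness.
(B) vehzavpufuhofuh is wrong: it has the affixes in the wrong order.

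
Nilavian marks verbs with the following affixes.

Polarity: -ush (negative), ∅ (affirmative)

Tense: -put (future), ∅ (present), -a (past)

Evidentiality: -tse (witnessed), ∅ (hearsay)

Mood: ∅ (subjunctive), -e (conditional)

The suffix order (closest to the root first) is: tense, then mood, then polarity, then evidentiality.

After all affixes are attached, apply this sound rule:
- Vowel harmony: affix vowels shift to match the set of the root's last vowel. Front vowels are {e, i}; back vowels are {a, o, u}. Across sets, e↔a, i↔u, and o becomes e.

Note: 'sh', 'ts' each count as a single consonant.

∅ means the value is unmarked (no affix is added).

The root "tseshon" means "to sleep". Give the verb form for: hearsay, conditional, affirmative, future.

Attach tense future -put → tseshonput.
Attach mood conditional -e → tseshonpute.
polarity = affirmative: zero marking, form stays tseshonpute.
evidentiality = hearsay: zero marking, form stays tseshonpute.
Apply vowel harmony: tseshonpute → tseshonputa.

tseshonputa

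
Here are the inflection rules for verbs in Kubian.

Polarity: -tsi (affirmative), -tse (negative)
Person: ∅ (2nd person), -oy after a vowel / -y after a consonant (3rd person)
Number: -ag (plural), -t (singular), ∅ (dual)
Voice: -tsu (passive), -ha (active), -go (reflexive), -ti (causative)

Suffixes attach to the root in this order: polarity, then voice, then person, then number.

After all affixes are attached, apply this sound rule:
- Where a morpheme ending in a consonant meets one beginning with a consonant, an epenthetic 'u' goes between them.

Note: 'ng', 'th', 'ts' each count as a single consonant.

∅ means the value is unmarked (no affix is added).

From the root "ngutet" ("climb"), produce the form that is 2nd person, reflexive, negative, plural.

ngutetutsegoag

Attach polarity negative -tse → ngutettse.
Attach voice reflexive -go → ngutettsego.
person = 2nd person: zero marking, form stays ngutettsego.
Attach number plural -ag → ngutettsegoag.
Apply epenthesis: ngutettsegoag → ngutetutsegoag.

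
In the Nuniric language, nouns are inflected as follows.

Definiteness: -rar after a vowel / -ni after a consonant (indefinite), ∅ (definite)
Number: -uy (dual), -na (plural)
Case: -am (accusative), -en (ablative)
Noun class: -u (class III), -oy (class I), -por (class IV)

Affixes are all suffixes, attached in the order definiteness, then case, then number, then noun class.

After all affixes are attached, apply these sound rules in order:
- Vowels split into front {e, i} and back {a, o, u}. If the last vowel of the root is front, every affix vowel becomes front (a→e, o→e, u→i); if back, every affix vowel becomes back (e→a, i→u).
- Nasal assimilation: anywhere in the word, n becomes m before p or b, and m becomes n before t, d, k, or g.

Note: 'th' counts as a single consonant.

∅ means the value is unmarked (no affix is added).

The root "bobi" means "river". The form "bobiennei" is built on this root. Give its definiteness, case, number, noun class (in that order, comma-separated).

definite, ablative, plural, class III

Segment: bobi-en-na-u.
definiteness: ∅ → definite.
case: -en → ablative.
number: -na → plural.
noun class: -u → class III.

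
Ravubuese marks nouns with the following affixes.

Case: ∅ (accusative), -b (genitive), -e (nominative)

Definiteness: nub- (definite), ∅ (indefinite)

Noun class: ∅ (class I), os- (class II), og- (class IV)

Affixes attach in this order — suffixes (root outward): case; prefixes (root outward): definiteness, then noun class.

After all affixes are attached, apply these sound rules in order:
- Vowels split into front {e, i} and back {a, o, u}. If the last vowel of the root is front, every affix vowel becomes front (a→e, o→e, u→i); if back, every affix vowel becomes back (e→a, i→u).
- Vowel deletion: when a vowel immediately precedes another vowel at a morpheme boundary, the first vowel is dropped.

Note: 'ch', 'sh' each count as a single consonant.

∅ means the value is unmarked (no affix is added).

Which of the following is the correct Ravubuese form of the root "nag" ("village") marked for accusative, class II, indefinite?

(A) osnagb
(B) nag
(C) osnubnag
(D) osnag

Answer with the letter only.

D

case = accusative: zero marking, form stays nag.
definiteness = indefinite: zero marking, form stays nag.
Attach noun class class II os- → osnag.
Vowel harmony: no change.
Vowel deletion: no change.
So the correct form is osnag, option (D).
(C) osnubnag is wrong: it uses definite instead of indefinite for definiteness.
(A) osnagb is wrong: it uses genitive instead of accusative for case.
(B) nag is wrong: it uses class I instead of class II for noun class.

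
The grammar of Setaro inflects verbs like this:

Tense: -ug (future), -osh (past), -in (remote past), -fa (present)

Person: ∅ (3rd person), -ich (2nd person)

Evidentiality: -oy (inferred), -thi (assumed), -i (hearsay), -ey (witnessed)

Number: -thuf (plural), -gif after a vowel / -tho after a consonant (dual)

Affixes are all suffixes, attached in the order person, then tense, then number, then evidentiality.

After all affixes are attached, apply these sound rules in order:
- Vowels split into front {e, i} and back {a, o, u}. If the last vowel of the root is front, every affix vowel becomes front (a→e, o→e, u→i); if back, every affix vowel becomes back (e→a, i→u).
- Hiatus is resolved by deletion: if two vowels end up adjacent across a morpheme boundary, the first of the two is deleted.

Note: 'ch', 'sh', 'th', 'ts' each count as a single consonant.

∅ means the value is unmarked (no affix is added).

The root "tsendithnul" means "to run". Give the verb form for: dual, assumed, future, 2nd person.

Attach person 2nd person -ich → tsendithnulich.
Attach tense future -ug → tsendithnulichug.
Attach number dual -tho (after consonant 'g') → tsendithnulichugtho.
Attach evidentiality assumed -thi → tsendithnulichugthothi.
Apply vowel harmony: tsendithnulichugthothi → tsendithnuluchugthothu.
Vowel deletion: no change.

tsendithnuluchugthothu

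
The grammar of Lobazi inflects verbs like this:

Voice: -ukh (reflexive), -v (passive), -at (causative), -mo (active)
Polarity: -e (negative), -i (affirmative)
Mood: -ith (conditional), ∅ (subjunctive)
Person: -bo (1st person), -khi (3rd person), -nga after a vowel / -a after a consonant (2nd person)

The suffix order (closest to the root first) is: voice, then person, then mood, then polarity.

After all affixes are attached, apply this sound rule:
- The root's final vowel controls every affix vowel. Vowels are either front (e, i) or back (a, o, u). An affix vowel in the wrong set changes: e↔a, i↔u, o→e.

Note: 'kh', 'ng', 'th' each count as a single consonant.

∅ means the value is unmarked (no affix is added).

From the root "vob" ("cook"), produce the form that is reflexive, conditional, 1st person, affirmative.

Attach voice reflexive -ukh → vobukh.
Attach person 1st person -bo → vobukhbo.
Attach mood conditional -ith → vobukhboith.
Attach polarity affirmative -i → vobukhboithi.
Apply vowel harmony: vobukhboithi → vobukhbouthu.

vobukhbouthu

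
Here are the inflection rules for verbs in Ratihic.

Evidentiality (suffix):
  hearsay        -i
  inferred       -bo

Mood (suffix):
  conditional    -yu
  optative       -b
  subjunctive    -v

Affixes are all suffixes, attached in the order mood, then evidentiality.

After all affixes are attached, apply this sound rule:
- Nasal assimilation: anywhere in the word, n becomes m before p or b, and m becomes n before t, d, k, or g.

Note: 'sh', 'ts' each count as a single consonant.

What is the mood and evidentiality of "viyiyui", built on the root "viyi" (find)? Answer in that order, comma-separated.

conditional, hearsay

Segment: viyi-yu-i.
mood: -yu → conditional.
evidentiality: -i → hearsay.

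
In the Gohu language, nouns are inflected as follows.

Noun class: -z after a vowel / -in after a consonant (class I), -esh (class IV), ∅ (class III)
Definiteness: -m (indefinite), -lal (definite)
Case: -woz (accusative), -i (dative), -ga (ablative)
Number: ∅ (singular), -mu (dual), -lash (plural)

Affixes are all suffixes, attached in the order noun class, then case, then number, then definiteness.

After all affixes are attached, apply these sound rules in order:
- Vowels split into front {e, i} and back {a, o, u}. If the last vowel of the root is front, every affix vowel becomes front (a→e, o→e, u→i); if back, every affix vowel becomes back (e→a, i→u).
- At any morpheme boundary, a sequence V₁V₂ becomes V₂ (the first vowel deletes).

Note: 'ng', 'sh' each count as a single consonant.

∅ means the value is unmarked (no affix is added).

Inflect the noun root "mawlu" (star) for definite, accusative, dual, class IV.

mawlashwozmulal

Attach noun class class IV -esh → mawluesh.
Attach case accusative -woz → mawlueshwoz.
Attach number dual -mu → mawlueshwozmu.
Attach definiteness definite -lal → mawlueshwozmulal.
Apply vowel harmony: mawlueshwozmulal → mawluashwozmulal.
Apply vowel deletion: mawluashwozmulal → mawlashwozmulal.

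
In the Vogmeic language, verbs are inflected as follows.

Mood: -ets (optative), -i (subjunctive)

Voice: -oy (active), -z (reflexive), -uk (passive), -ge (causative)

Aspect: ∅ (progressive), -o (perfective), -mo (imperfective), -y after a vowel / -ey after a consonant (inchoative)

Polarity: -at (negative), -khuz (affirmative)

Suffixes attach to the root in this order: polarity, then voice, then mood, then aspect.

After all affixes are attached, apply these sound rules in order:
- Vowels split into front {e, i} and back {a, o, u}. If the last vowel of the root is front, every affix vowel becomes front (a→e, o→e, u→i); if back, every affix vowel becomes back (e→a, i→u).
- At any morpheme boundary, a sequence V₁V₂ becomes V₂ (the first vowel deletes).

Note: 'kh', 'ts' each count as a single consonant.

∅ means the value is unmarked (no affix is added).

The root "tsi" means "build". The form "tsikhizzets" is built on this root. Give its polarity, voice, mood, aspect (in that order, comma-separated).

Segment: tsi-khuz-z-ets.
polarity: -khuz → affirmative.
voice: -z → reflexive.
mood: -ets → optative.
aspect: ∅ → progressive.

affirmative, reflexive, optative, progressive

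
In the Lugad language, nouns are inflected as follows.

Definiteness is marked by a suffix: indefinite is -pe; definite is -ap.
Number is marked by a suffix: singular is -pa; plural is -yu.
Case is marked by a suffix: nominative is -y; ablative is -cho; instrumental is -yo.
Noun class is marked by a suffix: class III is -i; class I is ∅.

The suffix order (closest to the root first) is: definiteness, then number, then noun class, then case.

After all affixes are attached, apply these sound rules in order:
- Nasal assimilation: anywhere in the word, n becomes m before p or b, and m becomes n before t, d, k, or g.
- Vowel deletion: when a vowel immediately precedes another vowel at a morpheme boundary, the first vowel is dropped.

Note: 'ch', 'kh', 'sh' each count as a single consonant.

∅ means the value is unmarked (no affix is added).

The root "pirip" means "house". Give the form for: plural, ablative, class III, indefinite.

pirippeyicho

Attach definiteness indefinite -pe → pirippe.
Attach number plural -yu → pirippeyu.
Attach noun class class III -i → pirippeyui.
Attach case ablative -cho → pirippeyuicho.
Nasal assimilation: no change.
Apply vowel deletion: pirippeyuicho → pirippeyicho.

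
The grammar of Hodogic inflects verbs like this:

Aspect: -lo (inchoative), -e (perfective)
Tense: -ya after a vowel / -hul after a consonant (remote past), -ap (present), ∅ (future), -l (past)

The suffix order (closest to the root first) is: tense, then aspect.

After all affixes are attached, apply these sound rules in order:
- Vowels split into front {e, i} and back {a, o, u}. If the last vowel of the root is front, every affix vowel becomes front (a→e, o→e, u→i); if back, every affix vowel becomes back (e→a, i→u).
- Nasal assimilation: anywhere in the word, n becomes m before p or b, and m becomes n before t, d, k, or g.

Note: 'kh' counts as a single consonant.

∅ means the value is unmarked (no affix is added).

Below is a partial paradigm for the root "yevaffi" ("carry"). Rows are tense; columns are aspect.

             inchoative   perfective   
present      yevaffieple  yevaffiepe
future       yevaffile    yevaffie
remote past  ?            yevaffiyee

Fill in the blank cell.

yevaffiyele

Attach tense remote past -ya (after vowel 'i') → yevaffiya.
Attach aspect inchoative -lo → yevaffiyalo.
Apply vowel harmony: yevaffiyalo → yevaffiyele.
Nasal assimilation: no change.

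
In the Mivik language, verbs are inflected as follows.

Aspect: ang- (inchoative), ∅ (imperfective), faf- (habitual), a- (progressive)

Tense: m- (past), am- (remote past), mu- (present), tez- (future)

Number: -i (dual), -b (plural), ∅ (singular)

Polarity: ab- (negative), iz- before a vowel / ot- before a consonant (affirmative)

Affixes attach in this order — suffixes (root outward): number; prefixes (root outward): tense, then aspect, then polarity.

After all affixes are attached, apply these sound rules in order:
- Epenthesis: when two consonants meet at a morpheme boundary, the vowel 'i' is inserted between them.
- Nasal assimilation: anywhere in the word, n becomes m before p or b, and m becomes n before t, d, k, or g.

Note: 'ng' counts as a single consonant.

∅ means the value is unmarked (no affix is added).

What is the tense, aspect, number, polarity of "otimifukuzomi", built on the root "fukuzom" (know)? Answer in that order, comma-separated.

past, imperfective, dual, affirmative

Segment: ot-m-fukuzom-i.
tense: m- → past.
aspect: ∅ → imperfective.
number: -i → dual.
polarity: iz/ot- → affirmative.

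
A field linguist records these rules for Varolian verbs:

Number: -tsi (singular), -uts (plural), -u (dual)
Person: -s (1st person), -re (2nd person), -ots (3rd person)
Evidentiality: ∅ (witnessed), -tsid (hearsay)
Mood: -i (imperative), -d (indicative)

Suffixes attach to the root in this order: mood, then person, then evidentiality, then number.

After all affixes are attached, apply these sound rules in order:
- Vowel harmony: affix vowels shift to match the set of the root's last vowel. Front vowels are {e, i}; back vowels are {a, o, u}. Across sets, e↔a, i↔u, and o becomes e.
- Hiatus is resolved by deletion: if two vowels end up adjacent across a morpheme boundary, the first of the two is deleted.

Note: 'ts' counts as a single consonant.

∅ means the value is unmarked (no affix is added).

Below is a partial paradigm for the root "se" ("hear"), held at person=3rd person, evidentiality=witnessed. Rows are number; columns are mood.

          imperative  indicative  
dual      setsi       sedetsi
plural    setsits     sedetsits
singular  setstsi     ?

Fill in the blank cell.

Attach mood indicative -d → sed.
Attach person 3rd person -ots → sedots.
evidentiality = witnessed: zero marking, form stays sedots.
Attach number singular -tsi → sedotstsi.
Apply vowel harmony: sedotstsi → sedetstsi.
Vowel deletion: no change.

sedetstsi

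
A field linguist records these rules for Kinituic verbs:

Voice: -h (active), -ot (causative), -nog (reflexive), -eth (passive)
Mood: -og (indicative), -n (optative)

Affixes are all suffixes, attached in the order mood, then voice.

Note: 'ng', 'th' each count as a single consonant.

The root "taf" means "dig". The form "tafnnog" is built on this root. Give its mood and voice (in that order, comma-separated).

optative, reflexive

Segment: taf-n-nog.
mood: -n → optative.
voice: -nog → reflexive.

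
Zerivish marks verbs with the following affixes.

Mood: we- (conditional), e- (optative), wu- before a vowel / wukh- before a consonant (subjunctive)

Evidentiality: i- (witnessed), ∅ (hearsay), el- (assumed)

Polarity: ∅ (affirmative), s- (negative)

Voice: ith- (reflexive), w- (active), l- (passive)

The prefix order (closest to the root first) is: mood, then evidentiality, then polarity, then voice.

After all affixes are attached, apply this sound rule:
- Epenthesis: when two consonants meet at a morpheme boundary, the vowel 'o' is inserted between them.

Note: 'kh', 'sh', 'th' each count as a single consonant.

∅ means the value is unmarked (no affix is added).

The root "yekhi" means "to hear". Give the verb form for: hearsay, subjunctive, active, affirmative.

wowukhoyekhi

Attach mood subjunctive wukh- (before consonant 'y') → wukhyekhi.
evidentiality = hearsay: zero marking, form stays wukhyekhi.
polarity = affirmative: zero marking, form stays wukhyekhi.
Attach voice active w- → wwukhyekhi.
Apply epenthesis: wwukhyekhi → wowukhoyekhi.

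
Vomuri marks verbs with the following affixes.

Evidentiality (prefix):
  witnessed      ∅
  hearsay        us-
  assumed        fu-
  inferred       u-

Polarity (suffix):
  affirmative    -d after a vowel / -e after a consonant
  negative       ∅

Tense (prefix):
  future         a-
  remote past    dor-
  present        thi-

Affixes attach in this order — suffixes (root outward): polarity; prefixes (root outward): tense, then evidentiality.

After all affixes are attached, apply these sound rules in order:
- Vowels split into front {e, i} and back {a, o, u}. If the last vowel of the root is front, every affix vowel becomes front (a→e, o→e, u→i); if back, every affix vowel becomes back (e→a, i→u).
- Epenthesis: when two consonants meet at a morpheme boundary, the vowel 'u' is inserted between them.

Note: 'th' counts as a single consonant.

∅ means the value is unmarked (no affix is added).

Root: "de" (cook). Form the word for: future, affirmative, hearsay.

iseded

Attach tense future a- → ade.
Attach polarity affirmative -d (after vowel 'e') → aded.
Attach evidentiality hearsay us- → usaded.
Apply vowel harmony: usaded → iseded.
Epenthesis: no change.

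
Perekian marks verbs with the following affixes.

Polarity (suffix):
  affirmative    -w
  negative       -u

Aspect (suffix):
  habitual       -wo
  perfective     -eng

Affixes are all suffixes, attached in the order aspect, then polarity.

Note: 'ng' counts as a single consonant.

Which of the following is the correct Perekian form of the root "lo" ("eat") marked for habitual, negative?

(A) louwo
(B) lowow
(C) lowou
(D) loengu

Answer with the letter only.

C

Attach aspect habitual -wo → lowo.
Attach polarity negative -u → lowou.
So the correct form is lowou, option (C).
(B) lowow is wrong: it uses affirmative instead of negative for polarity.
(D) loengu is wrong: it uses perfective instead of habitual for aspect.
(A) louwo is wrong: it has the affixes in the wrong order.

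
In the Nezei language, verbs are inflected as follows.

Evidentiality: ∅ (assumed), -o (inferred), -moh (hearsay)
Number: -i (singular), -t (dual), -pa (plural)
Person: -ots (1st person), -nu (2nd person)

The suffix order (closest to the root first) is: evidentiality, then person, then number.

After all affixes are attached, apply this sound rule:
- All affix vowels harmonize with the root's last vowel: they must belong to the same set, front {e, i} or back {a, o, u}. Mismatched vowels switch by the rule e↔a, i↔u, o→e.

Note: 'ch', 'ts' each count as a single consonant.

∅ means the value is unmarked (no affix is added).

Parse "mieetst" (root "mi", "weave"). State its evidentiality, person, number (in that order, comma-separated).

Segment: mi-o-ots-t.
evidentiality: -o → inferred.
person: -ots → 1st person.
number: -t → dual.

inferred, 1st person, dual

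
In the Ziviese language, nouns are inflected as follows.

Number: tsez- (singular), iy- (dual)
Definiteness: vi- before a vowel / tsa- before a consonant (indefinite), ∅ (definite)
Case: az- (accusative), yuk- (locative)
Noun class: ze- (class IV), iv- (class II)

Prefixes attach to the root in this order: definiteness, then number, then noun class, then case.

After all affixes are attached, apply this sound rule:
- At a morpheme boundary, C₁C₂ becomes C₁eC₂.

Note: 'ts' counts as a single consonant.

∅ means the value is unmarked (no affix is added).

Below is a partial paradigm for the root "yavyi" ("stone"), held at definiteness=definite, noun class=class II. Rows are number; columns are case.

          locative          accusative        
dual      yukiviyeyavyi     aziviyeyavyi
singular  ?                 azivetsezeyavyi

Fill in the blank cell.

yukivetsezeyavyi

definiteness = definite: zero marking, form stays yavyi.
Attach number singular tsez- → tsezyavyi.
Attach noun class class II iv- → ivtsezyavyi.
Attach case locative yuk- → yukivtsezyavyi.
Apply epenthesis: yukivtsezyavyi → yukivetsezeyavyi.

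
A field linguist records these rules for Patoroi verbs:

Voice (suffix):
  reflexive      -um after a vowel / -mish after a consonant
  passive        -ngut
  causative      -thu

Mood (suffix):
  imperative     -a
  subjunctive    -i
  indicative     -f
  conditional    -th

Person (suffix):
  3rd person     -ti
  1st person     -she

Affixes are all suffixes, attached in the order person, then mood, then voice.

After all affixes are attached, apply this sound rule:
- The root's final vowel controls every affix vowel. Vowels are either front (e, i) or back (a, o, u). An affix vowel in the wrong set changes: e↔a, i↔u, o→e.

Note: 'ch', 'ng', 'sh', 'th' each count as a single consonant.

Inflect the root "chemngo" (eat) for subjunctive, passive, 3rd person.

chemngotuungut

Attach person 3rd person -ti → chemngoti.
Attach mood subjunctive -i → chemngotii.
Attach voice passive -ngut → chemngotiingut.
Apply vowel harmony: chemngotiingut → chemngotuungut.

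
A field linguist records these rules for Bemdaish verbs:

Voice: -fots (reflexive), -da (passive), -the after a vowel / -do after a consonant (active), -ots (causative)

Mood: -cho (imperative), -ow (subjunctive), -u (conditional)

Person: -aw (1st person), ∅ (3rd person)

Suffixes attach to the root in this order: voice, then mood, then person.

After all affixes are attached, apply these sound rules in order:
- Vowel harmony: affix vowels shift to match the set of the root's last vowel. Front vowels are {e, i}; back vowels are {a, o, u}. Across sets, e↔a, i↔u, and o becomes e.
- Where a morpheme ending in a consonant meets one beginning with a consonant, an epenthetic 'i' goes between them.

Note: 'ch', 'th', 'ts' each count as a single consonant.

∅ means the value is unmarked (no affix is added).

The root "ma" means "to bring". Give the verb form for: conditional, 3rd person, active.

mathau

Attach voice active -the (after vowel 'a') → mathe.
Attach mood conditional -u → matheu.
person = 3rd person: zero marking, form stays matheu.
Apply vowel harmony: matheu → mathau.
Epenthesis: no change.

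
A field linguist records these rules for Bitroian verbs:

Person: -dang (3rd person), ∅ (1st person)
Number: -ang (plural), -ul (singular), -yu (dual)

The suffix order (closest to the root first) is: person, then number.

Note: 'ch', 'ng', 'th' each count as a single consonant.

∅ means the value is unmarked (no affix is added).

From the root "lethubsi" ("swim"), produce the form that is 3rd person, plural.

lethubsidangang

Attach person 3rd person -dang → lethubsidang.
Attach number plural -ang → lethubsidangang.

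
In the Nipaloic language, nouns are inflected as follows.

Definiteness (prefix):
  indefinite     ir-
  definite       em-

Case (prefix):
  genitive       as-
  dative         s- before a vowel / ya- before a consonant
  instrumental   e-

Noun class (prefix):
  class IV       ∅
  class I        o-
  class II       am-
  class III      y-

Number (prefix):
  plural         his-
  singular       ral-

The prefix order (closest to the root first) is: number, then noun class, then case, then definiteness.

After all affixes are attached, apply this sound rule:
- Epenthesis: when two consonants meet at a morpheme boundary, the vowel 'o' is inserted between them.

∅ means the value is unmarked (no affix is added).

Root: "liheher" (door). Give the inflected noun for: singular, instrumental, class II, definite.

emeamoraloliheher

Attach number singular ral- → ralliheher.
Attach noun class class II am- → amralliheher.
Attach case instrumental e- → eamralliheher.
Attach definiteness definite em- → emeamralliheher.
Apply epenthesis: emeamralliheher → emeamoraloliheher.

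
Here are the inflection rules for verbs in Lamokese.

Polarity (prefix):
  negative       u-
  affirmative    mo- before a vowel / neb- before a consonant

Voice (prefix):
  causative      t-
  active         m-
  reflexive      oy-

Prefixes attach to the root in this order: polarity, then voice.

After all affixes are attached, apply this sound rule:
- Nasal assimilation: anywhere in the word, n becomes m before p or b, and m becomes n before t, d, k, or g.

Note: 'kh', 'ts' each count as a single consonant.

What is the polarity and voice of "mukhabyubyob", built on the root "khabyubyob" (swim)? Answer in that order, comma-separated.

Segment: m-u-khabyubyob.
polarity: u- → negative.
voice: m- → active.

negative, active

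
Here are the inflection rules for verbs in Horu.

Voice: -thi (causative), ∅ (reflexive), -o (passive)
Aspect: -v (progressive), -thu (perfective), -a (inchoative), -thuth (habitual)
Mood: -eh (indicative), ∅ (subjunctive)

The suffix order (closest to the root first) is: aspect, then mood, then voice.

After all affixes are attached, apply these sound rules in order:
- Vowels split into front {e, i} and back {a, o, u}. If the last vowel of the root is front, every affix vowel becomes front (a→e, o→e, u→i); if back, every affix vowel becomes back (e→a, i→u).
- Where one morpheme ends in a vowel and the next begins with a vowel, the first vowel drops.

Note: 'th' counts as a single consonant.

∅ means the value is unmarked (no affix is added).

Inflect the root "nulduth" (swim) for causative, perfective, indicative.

Attach aspect perfective -thu → nulduththu.
Attach mood indicative -eh → nulduththueh.
Attach voice causative -thi → nulduththuehthi.
Apply vowel harmony: nulduththuehthi → nulduththuahthu.
Apply vowel deletion: nulduththuahthu → nulduththahthu.

nulduththahthu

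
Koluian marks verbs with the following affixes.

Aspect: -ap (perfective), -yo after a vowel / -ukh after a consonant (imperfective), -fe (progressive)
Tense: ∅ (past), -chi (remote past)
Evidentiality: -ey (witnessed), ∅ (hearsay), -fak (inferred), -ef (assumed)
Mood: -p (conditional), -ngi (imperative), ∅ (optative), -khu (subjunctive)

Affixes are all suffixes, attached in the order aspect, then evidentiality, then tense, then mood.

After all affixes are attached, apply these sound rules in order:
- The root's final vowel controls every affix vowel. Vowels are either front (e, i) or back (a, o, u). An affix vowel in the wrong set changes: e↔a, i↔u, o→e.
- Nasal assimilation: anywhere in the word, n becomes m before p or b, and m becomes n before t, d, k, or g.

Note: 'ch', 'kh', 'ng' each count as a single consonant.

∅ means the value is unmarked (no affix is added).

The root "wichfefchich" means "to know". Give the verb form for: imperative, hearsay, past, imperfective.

wichfefchichikhngi

Attach aspect imperfective -ukh (after consonant 'ch') → wichfefchichukh.
evidentiality = hearsay: zero marking, form stays wichfefchichukh.
tense = past: zero marking, form stays wichfefchichukh.
Attach mood imperative -ngi → wichfefchichukhngi.
Apply vowel harmony: wichfefchichukhngi → wichfefchichikhngi.
Nasal assimilation: no change.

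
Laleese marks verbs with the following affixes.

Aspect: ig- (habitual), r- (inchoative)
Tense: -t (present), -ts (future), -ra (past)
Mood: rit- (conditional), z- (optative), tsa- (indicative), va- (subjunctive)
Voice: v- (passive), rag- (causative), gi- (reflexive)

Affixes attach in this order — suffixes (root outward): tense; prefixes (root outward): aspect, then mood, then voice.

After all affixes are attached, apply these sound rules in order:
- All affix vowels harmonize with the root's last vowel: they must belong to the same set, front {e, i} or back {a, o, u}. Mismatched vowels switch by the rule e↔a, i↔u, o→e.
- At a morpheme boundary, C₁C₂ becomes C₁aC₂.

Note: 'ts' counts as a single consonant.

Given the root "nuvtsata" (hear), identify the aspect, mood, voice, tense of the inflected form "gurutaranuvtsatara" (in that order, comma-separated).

Segment: gi-rit-r-nuvtsata-ra.
aspect: r- → inchoative.
mood: rit- → conditional.
voice: gi- → reflexive.
tense: -ra → past.

inchoative, conditional, reflexive, past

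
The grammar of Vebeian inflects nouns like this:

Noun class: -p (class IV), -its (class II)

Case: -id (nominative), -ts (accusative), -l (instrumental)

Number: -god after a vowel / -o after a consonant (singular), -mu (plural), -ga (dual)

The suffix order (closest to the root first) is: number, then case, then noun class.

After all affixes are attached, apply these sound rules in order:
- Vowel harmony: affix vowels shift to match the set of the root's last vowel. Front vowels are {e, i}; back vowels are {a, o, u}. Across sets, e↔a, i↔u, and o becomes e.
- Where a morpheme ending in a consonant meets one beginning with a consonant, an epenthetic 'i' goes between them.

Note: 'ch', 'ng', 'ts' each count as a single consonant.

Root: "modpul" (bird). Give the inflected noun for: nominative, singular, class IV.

Attach number singular -o (after consonant 'l') → modpulo.
Attach case nominative -id → modpuloid.
Attach noun class class IV -p → modpuloidp.
Apply vowel harmony: modpuloidp → modpuloudp.
Apply epenthesis: modpuloudp → modpuloudip.

modpuloudip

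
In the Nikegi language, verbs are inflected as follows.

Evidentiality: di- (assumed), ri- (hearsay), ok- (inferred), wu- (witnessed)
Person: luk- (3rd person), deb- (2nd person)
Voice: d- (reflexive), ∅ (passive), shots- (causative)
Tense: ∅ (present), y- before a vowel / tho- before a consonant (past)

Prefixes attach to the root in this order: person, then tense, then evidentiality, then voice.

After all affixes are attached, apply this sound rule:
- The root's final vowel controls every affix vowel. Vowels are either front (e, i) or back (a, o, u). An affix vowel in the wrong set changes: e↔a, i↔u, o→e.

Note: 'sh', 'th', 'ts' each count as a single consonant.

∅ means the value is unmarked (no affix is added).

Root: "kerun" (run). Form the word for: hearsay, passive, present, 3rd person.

Attach person 3rd person luk- → lukkerun.
tense = present: zero marking, form stays lukkerun.
Attach evidentiality hearsay ri- → rilukkerun.
voice = passive: zero marking, form stays rilukkerun.
Apply vowel harmony: rilukkerun → rulukkerun.

rulukkerun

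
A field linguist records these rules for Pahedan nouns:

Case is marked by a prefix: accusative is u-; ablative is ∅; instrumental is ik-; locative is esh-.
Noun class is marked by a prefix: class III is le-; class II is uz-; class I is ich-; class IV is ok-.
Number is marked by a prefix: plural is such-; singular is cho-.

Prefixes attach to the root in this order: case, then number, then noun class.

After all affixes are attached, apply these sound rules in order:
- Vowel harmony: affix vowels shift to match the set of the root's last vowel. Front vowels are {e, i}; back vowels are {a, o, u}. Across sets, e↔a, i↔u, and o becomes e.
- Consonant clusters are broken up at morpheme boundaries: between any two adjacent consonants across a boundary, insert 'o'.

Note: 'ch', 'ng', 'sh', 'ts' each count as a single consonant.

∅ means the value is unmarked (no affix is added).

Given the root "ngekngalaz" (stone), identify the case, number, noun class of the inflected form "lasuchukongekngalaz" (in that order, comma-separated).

Segment: le-such-ik-ngekngalaz.
case: ik- → instrumental.
number: such- → plural.
noun class: le- → class III.

instrumental, plural, class III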